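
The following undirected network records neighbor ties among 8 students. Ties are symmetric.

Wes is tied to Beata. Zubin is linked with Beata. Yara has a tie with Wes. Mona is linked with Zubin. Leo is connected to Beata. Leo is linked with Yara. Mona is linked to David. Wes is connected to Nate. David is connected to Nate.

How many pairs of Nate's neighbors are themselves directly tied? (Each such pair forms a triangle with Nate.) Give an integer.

Nate's neighbors are David and Wes, but none of them are tied to each other, so no triangle contains Nate.

0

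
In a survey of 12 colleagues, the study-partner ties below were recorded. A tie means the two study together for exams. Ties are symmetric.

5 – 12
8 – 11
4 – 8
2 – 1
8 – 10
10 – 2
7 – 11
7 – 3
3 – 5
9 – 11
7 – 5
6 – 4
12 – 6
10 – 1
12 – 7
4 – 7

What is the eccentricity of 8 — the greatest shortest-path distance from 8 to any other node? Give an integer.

3

Distances from 8: 1:2, 2:2, 3:3, 4:1, 5:3, 6:2, 7:2, 9:2, 10:1, 11:1, 12:3.
The largest is 3 (to 5, 3, and 12), so the eccentricity of 8 is 3.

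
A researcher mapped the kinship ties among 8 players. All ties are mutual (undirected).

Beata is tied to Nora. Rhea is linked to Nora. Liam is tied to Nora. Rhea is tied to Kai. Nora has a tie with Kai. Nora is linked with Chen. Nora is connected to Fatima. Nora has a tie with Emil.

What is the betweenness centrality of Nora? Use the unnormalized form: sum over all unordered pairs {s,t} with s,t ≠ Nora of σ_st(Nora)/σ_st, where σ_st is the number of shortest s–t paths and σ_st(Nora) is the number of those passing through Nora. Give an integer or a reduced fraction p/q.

20

Pairs whose geodesics pass through Nora — Emil–Chen: 1; Emil–Fatima: 1; Emil–Beata: 1; Emil–Kai: 1; Emil–Liam: 1; Emil–Rhea: 1; Chen–Fatima: 1; Chen–Beata: 1; Chen–Kai: 1; Chen–Liam: 1; Chen–Rhea: 1; Fatima–Beata: 1; Fatima–Kai: 1; Fatima–Liam: 1 … (+6 more pairs).
All other pairs contribute 0.
Summing the contributions gives betweenness(Nora) = 20.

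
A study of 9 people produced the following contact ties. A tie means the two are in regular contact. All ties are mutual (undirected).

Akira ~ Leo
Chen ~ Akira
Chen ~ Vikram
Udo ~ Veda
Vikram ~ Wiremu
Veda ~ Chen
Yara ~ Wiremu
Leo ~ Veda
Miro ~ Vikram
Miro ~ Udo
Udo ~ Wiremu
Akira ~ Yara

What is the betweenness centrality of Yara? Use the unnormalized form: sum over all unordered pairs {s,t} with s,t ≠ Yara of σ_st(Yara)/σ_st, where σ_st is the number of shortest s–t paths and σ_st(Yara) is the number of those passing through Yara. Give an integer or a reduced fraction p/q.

Pairs whose geodesics pass through Yara — Udo–Akira: 1/3; Wiremu–Akira: 1; Wiremu–Leo: 1/2.
All other pairs contribute 0.
Summing the contributions gives betweenness(Yara) = 11/6.

11/6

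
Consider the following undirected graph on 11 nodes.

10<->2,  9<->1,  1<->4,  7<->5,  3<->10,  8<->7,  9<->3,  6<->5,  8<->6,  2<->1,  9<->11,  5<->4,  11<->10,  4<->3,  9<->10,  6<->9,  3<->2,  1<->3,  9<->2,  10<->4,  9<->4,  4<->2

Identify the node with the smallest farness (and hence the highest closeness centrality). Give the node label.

9

Farness (sum of distances to all others) for each node — 1:18, 2:17, 3:17, 4:15, 5:18, 6:17, 7:25, 8:24, 9:14, 10:17, 11:22.
The smallest farness is 14, for 9, so 9 has the highest closeness.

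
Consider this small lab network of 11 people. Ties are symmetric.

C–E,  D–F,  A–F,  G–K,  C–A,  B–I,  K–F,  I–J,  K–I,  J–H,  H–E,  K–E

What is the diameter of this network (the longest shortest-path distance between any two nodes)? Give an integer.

4

Eccentricity of each node (its greatest distance to any other): A:4, B:4, C:4, D:4, E:3, F:3, G:3, H:4, I:3, J:4, K:2.
The maximum eccentricity is 4, realized for instance by the pair D–B via D – F – K – I – B. So the diameter is 4.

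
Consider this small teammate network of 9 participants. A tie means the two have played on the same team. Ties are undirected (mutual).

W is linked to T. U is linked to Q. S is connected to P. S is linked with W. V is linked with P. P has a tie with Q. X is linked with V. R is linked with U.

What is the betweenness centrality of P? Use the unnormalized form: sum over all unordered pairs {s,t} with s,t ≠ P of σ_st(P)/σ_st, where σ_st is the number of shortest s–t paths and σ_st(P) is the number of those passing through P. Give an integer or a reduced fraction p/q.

Pairs whose geodesics pass through P — T–Q: 1; T–X: 1; T–U: 1; T–V: 1; T–R: 1; Q–X: 1; Q–S: 1; Q–W: 1; Q–V: 1; X–U: 1; X–S: 1; X–W: 1; X–R: 1; U–S: 1 … (+7 more pairs).
All other pairs contribute 0.
Summing the contributions gives betweenness(P) = 21.

21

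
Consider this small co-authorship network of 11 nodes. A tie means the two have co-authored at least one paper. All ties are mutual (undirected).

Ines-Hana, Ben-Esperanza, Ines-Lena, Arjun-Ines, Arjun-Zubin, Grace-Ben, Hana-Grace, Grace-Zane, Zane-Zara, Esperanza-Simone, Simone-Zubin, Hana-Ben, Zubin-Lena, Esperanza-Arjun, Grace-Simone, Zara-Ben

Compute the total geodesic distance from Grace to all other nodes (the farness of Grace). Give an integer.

18

Distances from Grace: Arjun:3, Ben:1, Esperanza:2, Hana:1, Ines:2, Lena:3, Simone:1, Zane:1, Zara:2, Zubin:2.
Sum = 3 + 1 + 2 + 1 + 2 + 3 + 1 + 1 + 2 + 2 = 18.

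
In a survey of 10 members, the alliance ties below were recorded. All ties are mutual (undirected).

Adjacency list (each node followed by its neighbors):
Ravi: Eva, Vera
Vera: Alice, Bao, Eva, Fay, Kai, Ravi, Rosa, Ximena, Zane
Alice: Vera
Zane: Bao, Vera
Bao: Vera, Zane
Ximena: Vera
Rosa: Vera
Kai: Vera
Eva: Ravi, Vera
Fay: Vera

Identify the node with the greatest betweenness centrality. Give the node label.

Vera

Unnormalized betweenness of each node: Alice:0, Bao:0, Eva:0, Fay:0, Kai:0, Ravi:0, Rosa:0, Vera:34, Ximena:0, Zane:0.
Vera has the largest value, 34, making it the main broker — the node through which the most shortest paths run.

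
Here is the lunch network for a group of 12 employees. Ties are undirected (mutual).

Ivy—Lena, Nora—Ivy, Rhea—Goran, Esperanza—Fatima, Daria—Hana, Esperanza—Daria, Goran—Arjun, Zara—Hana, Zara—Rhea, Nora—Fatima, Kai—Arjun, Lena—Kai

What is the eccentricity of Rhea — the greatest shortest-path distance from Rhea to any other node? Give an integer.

6

Distances from Rhea: Arjun:2, Daria:3, Esperanza:4, Fatima:5, Goran:1, Hana:2, Ivy:5, Kai:3, Lena:4, Nora:6, Zara:1.
The largest is 6 (to Nora), so the eccentricity of Rhea is 6.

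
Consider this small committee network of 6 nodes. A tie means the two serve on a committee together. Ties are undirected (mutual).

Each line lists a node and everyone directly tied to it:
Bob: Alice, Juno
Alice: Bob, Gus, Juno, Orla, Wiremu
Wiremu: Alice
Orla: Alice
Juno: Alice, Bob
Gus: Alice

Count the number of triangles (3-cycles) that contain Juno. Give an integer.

1

Juno's neighbors: Alice and Bob.
Neighbor pairs that are themselves tied: Juno–Alice–Bob. Each forms one triangle with Juno, for 1 in total.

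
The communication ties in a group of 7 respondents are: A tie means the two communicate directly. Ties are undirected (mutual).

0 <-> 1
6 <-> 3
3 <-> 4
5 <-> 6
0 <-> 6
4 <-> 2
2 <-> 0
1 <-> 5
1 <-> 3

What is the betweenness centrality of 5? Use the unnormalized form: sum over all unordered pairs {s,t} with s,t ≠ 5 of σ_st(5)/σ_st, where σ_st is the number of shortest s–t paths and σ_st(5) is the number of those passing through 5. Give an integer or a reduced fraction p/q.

Pairs whose geodesics pass through 5 — 1–6: 1/3.
All other pairs contribute 0.
Summing the contributions gives betweenness(5) = 1/3.

1/3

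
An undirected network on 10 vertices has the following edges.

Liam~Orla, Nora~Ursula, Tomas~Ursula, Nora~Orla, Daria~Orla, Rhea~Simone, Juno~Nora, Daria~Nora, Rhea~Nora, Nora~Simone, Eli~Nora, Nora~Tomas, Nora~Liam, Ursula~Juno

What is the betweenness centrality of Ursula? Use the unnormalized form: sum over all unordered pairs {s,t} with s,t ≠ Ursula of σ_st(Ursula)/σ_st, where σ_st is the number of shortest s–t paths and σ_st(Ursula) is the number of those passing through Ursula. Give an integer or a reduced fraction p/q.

Pairs whose geodesics pass through Ursula — Tomas–Juno: 1/2.
All other pairs contribute 0.
Summing the contributions gives betweenness(Ursula) = 1/2.

1/2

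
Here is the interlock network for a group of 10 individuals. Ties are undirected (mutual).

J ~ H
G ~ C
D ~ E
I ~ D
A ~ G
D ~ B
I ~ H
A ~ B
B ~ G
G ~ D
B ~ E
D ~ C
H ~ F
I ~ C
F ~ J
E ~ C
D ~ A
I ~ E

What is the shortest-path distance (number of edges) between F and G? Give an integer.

One shortest route is F – H – I – C – G, which uses 4 edges, and at distance 3 from F we only reach {C, D, E}, which does not include G. So d(F,G) = 4.

4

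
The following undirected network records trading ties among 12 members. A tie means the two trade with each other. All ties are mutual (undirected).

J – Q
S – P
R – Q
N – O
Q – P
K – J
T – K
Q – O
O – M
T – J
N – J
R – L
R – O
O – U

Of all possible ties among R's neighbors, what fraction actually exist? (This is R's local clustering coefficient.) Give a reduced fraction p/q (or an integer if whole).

R's neighbors: L, O, and Q (k = 3).
Possible neighbor pairs: C(3,2) = 3. Edges among them: O–Q → e = 1.
Clustering(R) = 1/3.

1/3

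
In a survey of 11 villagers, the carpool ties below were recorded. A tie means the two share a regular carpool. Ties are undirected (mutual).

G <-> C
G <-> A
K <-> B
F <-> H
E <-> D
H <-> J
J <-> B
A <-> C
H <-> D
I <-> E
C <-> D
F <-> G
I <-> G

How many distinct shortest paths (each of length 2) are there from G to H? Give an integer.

1

The shortest distance is 2, and the only length-2 path is G–F–H. So there is exactly 1 shortest path.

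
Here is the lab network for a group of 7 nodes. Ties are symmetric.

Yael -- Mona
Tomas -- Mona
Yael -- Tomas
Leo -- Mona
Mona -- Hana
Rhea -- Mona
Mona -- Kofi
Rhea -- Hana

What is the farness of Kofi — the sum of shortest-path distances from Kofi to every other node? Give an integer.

Distances from Kofi: Hana:2, Leo:2, Mona:1, Rhea:2, Tomas:2, Yael:2.
Sum = 2 + 2 + 1 + 2 + 2 + 2 = 11.

11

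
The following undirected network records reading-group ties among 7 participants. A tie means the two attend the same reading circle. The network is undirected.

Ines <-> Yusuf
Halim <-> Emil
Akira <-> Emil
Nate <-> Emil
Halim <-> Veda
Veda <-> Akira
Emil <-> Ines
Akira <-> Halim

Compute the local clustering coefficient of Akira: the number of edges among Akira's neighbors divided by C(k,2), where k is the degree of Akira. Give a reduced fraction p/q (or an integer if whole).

Akira's neighbors: Emil, Halim, and Veda (k = 3).
Possible neighbor pairs: C(3,2) = 3. Edges among them: Emil–Halim, Halim–Veda → e = 2.
Clustering(Akira) = 2/3.

2/3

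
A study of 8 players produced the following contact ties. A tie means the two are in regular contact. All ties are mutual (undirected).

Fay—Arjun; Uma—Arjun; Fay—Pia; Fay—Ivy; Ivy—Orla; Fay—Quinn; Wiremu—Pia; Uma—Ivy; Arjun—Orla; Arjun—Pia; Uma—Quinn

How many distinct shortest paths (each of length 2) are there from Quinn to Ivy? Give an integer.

The shortest distance is 2. The length-2 paths are: Quinn–Uma–Ivy; Quinn–Fay–Ivy.
That gives 2 distinct shortest paths.

2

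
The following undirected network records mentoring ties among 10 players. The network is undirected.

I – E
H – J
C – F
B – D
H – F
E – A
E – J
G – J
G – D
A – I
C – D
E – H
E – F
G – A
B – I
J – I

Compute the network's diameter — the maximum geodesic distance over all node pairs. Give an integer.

3

Eccentricity of each node (its greatest distance to any other): A:3, B:3, C:3, D:3, E:3, F:3, G:3, H:3, I:3, J:3.
The maximum eccentricity is 3, realized for instance by the pair E–D via E – F – C – D. So the diameter is 3.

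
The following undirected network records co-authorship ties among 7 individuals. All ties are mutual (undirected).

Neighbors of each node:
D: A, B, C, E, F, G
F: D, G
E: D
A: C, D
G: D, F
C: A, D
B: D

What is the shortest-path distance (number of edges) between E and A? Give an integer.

One shortest route is E – D – A, which uses 2 edges, and E and A are not directly tied, so nothing shorter exists. So d(E,A) = 2.

2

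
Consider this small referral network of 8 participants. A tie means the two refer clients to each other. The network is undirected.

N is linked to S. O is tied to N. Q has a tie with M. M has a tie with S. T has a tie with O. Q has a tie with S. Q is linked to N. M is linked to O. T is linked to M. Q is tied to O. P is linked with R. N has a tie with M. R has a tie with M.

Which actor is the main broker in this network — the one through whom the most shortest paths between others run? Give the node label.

Unnormalized betweenness of each node: M:37/3, N:1/3, O:1, P:0, Q:1/3, R:6, S:0, T:0.
M has the largest value, 37/3, making it the main broker — the node through which the most shortest paths run.

M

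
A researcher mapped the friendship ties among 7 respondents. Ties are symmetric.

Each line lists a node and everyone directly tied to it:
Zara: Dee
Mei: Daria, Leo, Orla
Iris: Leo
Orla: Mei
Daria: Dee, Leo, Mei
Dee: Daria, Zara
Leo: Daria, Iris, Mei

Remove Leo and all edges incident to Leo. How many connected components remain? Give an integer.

2

Without Leo, the remaining ties split the others into: {Daria, Dee, Mei, Orla, Zara}; {Iris}.
That's 2 separate components.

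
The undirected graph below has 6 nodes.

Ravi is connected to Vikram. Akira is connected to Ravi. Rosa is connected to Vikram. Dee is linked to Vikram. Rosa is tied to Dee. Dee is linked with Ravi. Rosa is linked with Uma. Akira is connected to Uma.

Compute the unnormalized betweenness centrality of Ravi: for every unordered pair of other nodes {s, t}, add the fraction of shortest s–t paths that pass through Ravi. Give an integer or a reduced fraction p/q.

2

Pairs whose geodesics pass through Ravi — Dee–Akira: 1; Akira–Vikram: 1.
All other pairs contribute 0.
Summing the contributions gives betweenness(Ravi) = 2.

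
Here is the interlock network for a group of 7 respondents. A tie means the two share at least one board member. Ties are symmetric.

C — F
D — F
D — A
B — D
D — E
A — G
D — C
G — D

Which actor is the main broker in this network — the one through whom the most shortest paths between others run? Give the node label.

D

Unnormalized betweenness of each node: A:0, B:0, C:0, D:13, E:0, F:0, G:0.
D has the largest value, 13, making it the main broker — the node through which the most shortest paths run.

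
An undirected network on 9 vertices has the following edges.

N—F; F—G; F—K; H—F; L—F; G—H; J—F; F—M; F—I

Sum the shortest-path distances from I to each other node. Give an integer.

15

Distances from I: F:1, G:2, H:2, J:2, K:2, L:2, M:2, N:2.
Sum = 1 + 2 + 2 + 2 + 2 + 2 + 2 + 2 = 15.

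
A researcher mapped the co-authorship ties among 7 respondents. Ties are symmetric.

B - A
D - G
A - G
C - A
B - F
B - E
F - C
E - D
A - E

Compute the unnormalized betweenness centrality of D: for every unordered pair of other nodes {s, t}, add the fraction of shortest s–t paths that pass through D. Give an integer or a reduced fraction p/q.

Pairs whose geodesics pass through D — E–G: 1/2.
All other pairs contribute 0.
Summing the contributions gives betweenness(D) = 1/2.

1/2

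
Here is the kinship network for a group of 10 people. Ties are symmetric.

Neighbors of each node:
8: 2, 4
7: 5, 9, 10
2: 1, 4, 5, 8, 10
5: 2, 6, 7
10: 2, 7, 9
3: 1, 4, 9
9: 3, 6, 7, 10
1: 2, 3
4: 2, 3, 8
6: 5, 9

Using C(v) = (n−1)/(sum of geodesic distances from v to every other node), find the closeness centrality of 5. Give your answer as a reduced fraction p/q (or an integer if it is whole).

Distances from 5: 1:2, 2:1, 3:3, 4:2, 6:1, 7:1, 8:2, 9:2, 10:2. Sum = 16.
n = 10, so closeness = 9/16.

9/16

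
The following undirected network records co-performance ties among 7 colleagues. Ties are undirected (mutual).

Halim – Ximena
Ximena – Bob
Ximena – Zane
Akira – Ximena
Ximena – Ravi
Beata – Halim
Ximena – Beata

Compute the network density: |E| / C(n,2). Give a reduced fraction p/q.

There are 7 edges and 7 nodes, so the maximum possible is C(7,2) = 21.
Density = 7/21 = 1/3.

1/3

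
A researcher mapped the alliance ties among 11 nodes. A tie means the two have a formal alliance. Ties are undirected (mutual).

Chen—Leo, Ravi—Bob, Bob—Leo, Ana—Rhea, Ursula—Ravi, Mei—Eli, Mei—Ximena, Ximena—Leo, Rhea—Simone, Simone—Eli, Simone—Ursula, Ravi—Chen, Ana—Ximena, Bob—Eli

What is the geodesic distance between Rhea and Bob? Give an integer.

3

One shortest route is Rhea – Simone – Eli – Bob, which uses 3 edges, and at distance 2 from Rhea we only reach {Eli, Ursula, Ximena}, which does not include Bob. So d(Rhea,Bob) = 3.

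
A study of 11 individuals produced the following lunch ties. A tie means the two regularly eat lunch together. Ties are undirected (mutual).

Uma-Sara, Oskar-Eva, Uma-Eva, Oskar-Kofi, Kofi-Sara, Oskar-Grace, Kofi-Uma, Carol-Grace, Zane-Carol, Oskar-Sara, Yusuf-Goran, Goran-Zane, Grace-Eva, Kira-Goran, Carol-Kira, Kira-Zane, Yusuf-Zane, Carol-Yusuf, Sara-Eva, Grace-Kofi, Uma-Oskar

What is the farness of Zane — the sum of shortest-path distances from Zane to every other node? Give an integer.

Distances from Zane: Carol:1, Eva:3, Goran:1, Grace:2, Kira:1, Kofi:3, Oskar:3, Sara:4, Uma:4, Yusuf:1.
Sum = 1 + 3 + 1 + 2 + 1 + 3 + 3 + 4 + 4 + 1 = 23.

23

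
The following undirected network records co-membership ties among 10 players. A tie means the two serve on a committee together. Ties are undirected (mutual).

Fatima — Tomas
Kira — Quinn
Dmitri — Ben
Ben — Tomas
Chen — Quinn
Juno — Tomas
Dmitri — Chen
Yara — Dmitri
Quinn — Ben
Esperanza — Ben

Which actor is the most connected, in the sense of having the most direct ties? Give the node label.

Ben

Degrees — Ben:4, Chen:2, Dmitri:3, Esperanza:1, Fatima:1, Juno:1, Kira:1, Quinn:3, Tomas:3, Yara:1.
The maximum is 4, attained only by Ben.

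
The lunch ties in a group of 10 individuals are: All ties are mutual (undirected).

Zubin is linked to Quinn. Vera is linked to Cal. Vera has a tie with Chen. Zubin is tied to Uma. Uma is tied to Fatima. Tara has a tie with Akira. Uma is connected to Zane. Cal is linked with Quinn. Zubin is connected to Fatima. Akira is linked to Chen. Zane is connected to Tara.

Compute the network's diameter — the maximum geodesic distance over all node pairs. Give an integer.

Eccentricity of each node (its greatest distance to any other): Akira:4, Cal:4, Chen:5, Fatima:5, Quinn:4, Tara:4, Uma:4, Vera:4, Zane:4, Zubin:4.
The maximum eccentricity is 5, realized for instance by the pair Fatima–Chen via Fatima – Zubin – Quinn – Cal – Vera – Chen. So the diameter is 5.

5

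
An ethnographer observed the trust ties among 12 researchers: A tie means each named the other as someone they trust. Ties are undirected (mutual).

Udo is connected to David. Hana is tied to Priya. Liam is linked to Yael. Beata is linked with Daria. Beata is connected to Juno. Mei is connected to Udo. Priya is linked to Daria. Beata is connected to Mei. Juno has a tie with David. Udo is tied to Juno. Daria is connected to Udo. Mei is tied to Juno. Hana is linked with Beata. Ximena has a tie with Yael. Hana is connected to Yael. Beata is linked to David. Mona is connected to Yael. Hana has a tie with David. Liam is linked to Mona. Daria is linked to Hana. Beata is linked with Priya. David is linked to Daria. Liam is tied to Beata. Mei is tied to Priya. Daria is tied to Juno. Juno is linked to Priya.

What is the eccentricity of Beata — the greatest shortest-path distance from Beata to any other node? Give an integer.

3

Distances from Beata: Daria:1, David:1, Hana:1, Juno:1, Liam:1, Mei:1, Mona:2, Priya:1, Udo:2, Ximena:3, Yael:2.
The largest is 3 (to Ximena), so the eccentricity of Beata is 3.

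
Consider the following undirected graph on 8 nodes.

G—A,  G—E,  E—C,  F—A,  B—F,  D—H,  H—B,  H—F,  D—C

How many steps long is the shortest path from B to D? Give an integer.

2

One shortest route is B – H – D, which uses 2 edges, and B and D are not directly tied, so nothing shorter exists. So d(B,D) = 2.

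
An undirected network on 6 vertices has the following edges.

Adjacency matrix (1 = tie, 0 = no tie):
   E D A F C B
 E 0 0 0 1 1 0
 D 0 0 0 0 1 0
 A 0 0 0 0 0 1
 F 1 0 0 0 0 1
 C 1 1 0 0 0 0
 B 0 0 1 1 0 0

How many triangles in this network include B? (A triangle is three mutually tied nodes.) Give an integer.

0

B's neighbors are A and F, but none of them are tied to each other, so no triangle contains B.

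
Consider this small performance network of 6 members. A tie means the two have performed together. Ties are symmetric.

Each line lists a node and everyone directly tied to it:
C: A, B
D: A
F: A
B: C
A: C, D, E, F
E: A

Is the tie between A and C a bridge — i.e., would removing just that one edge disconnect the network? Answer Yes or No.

Yes

Without the A–C edge there is no alternate route between A and C, so the network disconnects. It is a bridge.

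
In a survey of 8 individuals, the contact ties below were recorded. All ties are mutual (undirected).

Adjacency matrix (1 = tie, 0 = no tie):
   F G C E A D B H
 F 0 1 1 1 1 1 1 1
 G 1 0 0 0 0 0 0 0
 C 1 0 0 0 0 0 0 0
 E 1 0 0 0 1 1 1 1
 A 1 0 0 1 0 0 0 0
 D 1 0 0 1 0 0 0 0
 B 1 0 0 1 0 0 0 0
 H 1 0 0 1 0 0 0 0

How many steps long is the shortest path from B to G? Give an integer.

One shortest route is B – F – G, which uses 2 edges, and B and G are not directly tied, so nothing shorter exists. So d(B,G) = 2.

2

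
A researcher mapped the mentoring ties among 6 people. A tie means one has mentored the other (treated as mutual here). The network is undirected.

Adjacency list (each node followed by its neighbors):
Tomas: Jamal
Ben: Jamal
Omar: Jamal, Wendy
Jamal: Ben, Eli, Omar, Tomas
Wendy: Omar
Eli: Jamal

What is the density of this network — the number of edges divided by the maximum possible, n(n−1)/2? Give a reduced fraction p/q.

1/3

There are 5 edges and 6 nodes, so the maximum possible is C(6,2) = 15.
Density = 5/15 = 1/3.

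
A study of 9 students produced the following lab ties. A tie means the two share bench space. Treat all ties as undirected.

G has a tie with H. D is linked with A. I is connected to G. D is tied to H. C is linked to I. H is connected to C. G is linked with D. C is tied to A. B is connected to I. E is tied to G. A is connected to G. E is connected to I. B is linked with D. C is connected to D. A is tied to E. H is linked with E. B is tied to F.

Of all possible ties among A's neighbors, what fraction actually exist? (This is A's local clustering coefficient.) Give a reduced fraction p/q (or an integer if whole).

A's neighbors: C, D, E, and G (k = 4).
Possible neighbor pairs: C(4,2) = 6. Edges among them: C–D, D–G, E–G → e = 3.
Clustering(A) = 3/6 = 1/2.

1/2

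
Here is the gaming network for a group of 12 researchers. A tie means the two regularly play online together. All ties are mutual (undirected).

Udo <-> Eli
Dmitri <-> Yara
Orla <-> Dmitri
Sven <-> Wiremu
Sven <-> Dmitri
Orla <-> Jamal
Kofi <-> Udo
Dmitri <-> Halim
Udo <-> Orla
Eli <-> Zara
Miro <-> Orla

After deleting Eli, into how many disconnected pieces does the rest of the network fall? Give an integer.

2

Without Eli, the remaining ties split the others into: {Dmitri, Halim, Jamal, Kofi, Miro, Orla, Sven, Udo, Wiremu, Yara}; {Zara}.
That's 2 separate components.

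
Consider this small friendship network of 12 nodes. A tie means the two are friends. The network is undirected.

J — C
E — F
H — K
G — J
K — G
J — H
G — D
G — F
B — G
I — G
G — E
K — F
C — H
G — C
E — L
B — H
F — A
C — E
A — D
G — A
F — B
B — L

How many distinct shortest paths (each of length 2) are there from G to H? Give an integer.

The shortest distance is 2. The length-2 paths are: G–B–H; G–J–H; G–C–H; G–K–H.
That gives 4 distinct shortest paths.

4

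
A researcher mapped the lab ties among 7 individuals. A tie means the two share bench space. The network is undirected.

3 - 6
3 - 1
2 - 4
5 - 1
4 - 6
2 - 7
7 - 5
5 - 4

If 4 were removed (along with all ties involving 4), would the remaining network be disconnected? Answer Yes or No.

Even without 4, every remaining node can still reach every other (the residual graph is connected), so 4 is not a cut vertex.

No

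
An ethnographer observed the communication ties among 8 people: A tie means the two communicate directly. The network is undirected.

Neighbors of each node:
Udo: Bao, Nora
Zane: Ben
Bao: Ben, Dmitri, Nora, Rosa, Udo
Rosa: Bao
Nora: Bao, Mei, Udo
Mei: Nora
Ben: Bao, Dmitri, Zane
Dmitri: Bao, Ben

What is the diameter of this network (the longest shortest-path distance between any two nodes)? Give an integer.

Eccentricity of each node (its greatest distance to any other): Bao:2, Ben:3, Dmitri:3, Mei:4, Nora:3, Rosa:3, Udo:3, Zane:4.
The maximum eccentricity is 4, realized for instance by the pair Zane–Mei via Zane – Ben – Bao – Nora – Mei. So the diameter is 4.

4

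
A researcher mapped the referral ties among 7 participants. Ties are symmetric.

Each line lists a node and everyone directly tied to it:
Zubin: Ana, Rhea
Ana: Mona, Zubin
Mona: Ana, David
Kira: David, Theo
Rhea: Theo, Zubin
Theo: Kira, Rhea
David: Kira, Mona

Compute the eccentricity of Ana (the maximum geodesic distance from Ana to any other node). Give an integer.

Distances from Ana: David:2, Kira:3, Mona:1, Rhea:2, Theo:3, Zubin:1.
The largest is 3 (to Kira and Theo), so the eccentricity of Ana is 3.

3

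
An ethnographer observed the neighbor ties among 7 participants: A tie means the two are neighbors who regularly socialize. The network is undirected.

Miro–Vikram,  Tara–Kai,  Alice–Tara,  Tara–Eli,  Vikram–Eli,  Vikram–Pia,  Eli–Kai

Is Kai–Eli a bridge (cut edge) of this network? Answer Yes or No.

No

Even without that edge, Kai still reaches Eli via Kai – Tara – Eli, so the network stays connected. Not a bridge.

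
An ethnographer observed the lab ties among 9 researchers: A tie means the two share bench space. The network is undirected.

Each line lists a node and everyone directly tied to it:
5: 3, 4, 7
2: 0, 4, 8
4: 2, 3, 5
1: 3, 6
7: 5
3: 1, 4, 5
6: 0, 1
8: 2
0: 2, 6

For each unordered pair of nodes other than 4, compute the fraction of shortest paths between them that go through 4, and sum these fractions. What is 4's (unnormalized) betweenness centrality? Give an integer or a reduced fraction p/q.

19/2

Pairs whose geodesics pass through 4 — 3–8: 1; 3–0: 1/2; 3–2: 1; 8–1: 1/2; 8–7: 1; 8–5: 1; 1–2: 1/2; 7–0: 1; 7–2: 1; 0–5: 1; 2–5: 1.
All other pairs contribute 0.
Summing the contributions gives betweenness(4) = 19/2.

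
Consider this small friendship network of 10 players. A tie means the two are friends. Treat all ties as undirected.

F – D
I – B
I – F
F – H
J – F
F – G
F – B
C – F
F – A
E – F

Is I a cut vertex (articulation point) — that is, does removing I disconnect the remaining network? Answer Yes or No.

Even without I, every remaining node can still reach every other (the residual graph is connected), so I is not a cut vertex.

No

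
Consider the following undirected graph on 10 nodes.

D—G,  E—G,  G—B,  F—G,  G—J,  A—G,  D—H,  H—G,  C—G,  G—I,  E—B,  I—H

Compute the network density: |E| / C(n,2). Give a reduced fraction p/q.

4/15

There are 12 edges and 10 nodes, so the maximum possible is C(10,2) = 45.
Density = 12/45 = 4/15.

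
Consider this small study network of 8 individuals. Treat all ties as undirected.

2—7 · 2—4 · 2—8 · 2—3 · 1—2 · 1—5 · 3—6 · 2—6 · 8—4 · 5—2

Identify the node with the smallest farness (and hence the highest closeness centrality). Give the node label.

Farness (sum of distances to all others) for each node — 1:12, 2:7, 3:12, 4:12, 5:12, 6:12, 7:13, 8:12.
The smallest farness is 7, for 2, so 2 has the highest closeness.

2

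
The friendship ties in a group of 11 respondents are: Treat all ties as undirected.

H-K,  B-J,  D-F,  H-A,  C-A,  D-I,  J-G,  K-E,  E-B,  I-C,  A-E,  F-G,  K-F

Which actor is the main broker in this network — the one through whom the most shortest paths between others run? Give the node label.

Unnormalized betweenness of each node: A:28/3, B:5, C:5, D:6, E:34/3, F:14, G:29/6, H:11/6, I:4, J:17/6, K:59/6.
F has the largest value, 14, making it the main broker — the node through which the most shortest paths run.

F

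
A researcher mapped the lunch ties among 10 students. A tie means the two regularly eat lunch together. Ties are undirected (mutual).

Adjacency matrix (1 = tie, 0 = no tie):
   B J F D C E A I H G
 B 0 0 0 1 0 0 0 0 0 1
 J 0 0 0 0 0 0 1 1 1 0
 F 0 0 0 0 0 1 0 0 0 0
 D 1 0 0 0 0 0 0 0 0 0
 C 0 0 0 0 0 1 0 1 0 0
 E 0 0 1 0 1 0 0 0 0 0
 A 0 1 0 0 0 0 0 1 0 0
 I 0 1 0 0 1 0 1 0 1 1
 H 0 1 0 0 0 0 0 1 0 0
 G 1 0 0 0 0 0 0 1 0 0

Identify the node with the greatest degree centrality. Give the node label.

Degrees — A:2, B:2, C:2, D:1, E:2, F:1, G:2, H:2, I:5, J:3.
The maximum is 5, attained only by I.

I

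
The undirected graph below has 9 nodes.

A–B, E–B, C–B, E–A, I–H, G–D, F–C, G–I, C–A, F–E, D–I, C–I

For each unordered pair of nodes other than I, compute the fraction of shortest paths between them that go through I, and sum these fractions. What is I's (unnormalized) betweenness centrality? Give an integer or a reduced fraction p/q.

17

Pairs whose geodesics pass through I — C–G: 1; C–H: 1; C–D: 1; A–G: 1; A–H: 1; A–D: 1; E–G: 3/3; E–H: 3/3; E–D: 3/3; B–G: 1; B–H: 1; B–D: 1; F–G: 1; F–H: 1 … (+3 more pairs).
All other pairs contribute 0.
Summing the contributions gives betweenness(I) = 17.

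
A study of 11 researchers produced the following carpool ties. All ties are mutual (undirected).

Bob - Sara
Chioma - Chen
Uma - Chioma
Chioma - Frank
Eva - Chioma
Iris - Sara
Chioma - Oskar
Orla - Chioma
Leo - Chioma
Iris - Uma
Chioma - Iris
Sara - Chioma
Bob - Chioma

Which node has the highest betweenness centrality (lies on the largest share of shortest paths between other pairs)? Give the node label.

Unnormalized betweenness of each node: Bob:0, Chen:0, Chioma:41, Eva:0, Frank:0, Iris:1/2, Leo:0, Orla:0, Oskar:0, Sara:1/2, Uma:0.
Chioma has the largest value, 41, making it the main broker — the node through which the most shortest paths run.

Chioma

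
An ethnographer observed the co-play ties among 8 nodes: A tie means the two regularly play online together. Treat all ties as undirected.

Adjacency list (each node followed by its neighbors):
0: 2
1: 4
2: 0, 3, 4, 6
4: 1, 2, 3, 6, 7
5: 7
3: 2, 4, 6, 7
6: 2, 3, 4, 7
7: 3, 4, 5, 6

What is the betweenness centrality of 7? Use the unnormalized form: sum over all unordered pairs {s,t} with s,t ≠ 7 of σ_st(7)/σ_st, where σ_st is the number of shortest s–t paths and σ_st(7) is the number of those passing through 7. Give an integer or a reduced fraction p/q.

6

Pairs whose geodesics pass through 7 — 1–5: 1; 3–5: 1; 4–5: 1; 5–6: 1; 5–2: 3/3; 5–0: 3/3.
All other pairs contribute 0.
Summing the contributions gives betweenness(7) = 6.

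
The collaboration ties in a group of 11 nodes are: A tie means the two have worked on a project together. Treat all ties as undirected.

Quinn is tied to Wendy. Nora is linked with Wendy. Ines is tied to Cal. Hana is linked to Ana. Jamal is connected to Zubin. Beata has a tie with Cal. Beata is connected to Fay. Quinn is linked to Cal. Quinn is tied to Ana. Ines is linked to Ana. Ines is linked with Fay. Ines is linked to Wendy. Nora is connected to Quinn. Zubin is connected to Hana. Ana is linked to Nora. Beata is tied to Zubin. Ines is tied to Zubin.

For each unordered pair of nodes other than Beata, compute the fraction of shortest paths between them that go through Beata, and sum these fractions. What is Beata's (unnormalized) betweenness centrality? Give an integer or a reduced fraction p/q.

Pairs whose geodesics pass through Beata — Jamal–Fay: 1/2; Jamal–Cal: 1/2; Jamal–Quinn: 1/5; Fay–Cal: 1/2; Fay–Hana: 1/3; Fay–Zubin: 1/2; Fay–Quinn: 1/4; Cal–Hana: 1/4; Cal–Zubin: 1/2; Zubin–Quinn: 1/5.
All other pairs contribute 0.
Summing the contributions gives betweenness(Beata) = 56/15.

56/15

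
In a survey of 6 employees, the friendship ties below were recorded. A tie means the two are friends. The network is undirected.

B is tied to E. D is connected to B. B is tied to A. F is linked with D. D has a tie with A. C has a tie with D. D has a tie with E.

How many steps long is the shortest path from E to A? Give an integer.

2

One shortest route is E – D – A, which uses 2 edges, and E and A are not directly tied, so nothing shorter exists. So d(E,A) = 2.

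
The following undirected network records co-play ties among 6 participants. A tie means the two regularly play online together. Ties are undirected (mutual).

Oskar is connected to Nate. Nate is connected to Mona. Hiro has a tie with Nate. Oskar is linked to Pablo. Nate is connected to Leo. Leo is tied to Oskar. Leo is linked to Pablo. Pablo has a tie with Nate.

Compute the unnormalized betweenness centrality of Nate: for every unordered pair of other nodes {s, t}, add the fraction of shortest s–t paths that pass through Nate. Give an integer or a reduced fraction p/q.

7

Pairs whose geodesics pass through Nate — Leo–Hiro: 1; Leo–Mona: 1; Hiro–Pablo: 1; Hiro–Mona: 1; Hiro–Oskar: 1; Pablo–Mona: 1; Mona–Oskar: 1.
All other pairs contribute 0.
Summing the contributions gives betweenness(Nate) = 7.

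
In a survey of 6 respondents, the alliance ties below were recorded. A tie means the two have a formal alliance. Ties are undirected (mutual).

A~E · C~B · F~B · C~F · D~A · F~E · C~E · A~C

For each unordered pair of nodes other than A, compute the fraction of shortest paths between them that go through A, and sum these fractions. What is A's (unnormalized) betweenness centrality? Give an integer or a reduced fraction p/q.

Pairs whose geodesics pass through A — D–C: 1; D–E: 1; D–F: 2/2; D–B: 1.
All other pairs contribute 0.
Summing the contributions gives betweenness(A) = 4.

4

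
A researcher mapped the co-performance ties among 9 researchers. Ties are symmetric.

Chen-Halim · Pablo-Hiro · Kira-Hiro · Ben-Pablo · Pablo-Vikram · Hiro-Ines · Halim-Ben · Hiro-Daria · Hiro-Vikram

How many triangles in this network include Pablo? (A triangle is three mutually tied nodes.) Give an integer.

Pablo's neighbors: Ben, Hiro, and Vikram.
Neighbor pairs that are themselves tied: Pablo–Hiro–Vikram. Each forms one triangle with Pablo, for 1 in total.

1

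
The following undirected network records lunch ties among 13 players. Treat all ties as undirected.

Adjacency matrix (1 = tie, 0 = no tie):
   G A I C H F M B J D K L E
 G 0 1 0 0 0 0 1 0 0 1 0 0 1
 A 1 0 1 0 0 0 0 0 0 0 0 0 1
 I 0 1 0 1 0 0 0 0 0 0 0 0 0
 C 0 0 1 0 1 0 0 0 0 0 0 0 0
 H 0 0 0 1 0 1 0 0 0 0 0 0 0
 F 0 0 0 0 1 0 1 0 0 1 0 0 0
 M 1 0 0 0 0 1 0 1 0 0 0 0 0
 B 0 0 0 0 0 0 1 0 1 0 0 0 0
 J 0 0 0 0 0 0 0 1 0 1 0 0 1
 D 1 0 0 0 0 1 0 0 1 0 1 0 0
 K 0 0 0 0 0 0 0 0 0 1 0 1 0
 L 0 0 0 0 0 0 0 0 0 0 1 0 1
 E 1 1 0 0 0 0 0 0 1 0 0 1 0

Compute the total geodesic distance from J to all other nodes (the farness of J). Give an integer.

Distances from J: A:2, B:1, C:4, D:1, E:1, F:2, G:2, H:3, I:3, K:2, L:2, M:2.
Sum = 2 + 1 + 4 + 1 + 1 + 2 + 2 + 3 + 3 + 2 + 2 + 2 = 25.

25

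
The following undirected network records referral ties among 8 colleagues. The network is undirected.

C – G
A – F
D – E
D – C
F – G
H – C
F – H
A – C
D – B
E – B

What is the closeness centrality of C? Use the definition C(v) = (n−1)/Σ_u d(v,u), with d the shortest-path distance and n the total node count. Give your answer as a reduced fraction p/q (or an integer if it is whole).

7/10

Distances from C: A:1, B:2, D:1, E:2, F:2, G:1, H:1. Sum = 10.
n = 8, so closeness = 7/10.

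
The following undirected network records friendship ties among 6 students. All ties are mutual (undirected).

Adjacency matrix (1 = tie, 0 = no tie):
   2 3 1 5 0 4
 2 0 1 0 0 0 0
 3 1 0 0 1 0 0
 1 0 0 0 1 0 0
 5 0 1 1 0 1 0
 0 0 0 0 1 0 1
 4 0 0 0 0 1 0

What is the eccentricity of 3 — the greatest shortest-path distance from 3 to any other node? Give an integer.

3

Distances from 3: 0:2, 1:2, 2:1, 4:3, 5:1.
The largest is 3 (to 4), so the eccentricity of 3 is 3.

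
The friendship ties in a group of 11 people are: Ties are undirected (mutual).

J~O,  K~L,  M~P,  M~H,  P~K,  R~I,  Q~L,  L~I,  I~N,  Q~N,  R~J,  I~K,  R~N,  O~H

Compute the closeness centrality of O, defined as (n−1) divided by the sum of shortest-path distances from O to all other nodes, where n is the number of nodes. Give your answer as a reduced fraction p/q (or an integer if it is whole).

Distances from O: H:1, I:3, J:1, K:4, L:4, M:2, N:3, P:3, Q:4, R:2. Sum = 27.
n = 11, so closeness = 10/27.

10/27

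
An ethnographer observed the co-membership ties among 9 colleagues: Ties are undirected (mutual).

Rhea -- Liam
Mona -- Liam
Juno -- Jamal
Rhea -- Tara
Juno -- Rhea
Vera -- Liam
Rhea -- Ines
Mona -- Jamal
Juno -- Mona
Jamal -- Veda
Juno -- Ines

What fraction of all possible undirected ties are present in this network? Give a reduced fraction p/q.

There are 11 edges and 9 nodes, so the maximum possible is C(9,2) = 36.
Density = 11/36.

11/36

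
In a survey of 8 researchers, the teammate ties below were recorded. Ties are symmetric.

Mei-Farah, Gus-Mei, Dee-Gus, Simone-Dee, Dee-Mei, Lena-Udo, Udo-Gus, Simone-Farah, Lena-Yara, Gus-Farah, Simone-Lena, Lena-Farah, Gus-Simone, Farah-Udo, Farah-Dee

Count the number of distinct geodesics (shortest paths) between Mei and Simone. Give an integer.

3

The shortest distance is 2. The length-2 paths are: Mei–Dee–Simone; Mei–Gus–Simone; Mei–Farah–Simone.
That gives 3 distinct shortest paths.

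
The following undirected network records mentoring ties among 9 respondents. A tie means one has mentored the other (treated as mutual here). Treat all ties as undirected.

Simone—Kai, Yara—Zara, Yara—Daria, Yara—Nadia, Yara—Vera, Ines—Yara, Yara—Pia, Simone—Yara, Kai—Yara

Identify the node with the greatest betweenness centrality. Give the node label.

Unnormalized betweenness of each node: Daria:0, Ines:0, Kai:0, Nadia:0, Pia:0, Simone:0, Vera:0, Yara:27, Zara:0.
Yara has the largest value, 27, making it the main broker — the node through which the most shortest paths run.

Yara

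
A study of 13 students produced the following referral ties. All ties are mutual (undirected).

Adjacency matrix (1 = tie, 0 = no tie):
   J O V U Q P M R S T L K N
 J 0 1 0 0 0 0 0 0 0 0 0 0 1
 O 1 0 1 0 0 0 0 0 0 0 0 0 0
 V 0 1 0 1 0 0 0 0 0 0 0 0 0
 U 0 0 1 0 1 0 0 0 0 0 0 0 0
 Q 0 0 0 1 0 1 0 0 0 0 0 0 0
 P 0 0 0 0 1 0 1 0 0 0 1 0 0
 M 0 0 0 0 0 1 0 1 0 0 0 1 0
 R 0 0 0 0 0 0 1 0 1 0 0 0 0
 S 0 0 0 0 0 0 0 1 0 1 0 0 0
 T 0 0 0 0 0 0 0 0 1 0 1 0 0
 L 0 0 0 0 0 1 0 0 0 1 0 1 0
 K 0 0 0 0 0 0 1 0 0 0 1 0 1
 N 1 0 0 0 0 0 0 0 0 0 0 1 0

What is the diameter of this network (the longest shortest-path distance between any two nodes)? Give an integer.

6

Eccentricity of each node (its greatest distance to any other): J:5, K:4, L:4, M:4, N:4, O:6, P:4, Q:4, R:5, S:6, T:5, U:5, V:6.
The maximum eccentricity is 6, realized for instance by the pair O–S via O – J – N – K – L – T – S. So the diameter is 6.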